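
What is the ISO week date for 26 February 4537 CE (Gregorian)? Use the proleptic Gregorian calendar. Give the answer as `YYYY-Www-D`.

The weekday is Tuesday (ISO weekday 2).
That Tuesday belongs to ISO week 9 of ISO year 4537.

4537-W09-2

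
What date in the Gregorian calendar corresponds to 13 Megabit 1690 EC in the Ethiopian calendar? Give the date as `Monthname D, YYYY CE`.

Julian Day Number of the source date = 2341320.
Converting JDN 2341320 to the Gregorian calendar gives 19 March 1698 CE.

March 19, 1698 CE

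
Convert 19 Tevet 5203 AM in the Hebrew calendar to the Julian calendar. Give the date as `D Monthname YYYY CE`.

22 December 1442 CE

Julian Day Number of the source date = 2248104.
Converting JDN 2248104 to the Julian calendar gives 22 December 1442 CE.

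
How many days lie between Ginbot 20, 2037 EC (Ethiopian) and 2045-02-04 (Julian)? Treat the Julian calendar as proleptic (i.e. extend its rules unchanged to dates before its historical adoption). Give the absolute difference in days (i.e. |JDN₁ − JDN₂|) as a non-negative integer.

100

JDN of the first date = 2468129.
JDN of the second date = 2468029.
|2468029 − 2468129| = 100.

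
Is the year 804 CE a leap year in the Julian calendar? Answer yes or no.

yes

804 mod 4 = 0, so it is a leap year in the Julian calendar.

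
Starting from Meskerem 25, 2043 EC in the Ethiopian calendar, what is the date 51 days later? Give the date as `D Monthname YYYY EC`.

16 Hidar 2043 EC

Counting 51 days forward from JDN 2470085 reaches JDN 2470136, which is 16 Hidar 2043 EC.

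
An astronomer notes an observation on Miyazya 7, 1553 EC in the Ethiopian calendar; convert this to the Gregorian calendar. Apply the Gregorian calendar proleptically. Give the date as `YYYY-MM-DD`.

Julian Day Number of the source date = 2291305.
Converting JDN 2291305 to the Gregorian calendar gives 12 April 1561 CE.

1561-04-12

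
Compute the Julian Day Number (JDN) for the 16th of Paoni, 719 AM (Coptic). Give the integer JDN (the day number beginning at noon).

2087564

Equivalently 16 June 1003 (proleptic Gregorian).
JDN 2400001 is 17 November 1858 CE (Gregorian), MJD 0; the target day is −312437 days from there, so JDN = 2087564.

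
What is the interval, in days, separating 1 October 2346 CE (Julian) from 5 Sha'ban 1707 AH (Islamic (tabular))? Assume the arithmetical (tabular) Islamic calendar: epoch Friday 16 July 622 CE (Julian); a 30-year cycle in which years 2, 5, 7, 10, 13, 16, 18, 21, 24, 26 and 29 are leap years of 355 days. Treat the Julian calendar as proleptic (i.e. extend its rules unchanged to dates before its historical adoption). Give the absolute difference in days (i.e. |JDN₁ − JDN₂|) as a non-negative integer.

JDN of the first date = 2578208.
JDN of the second date = 2553201.
|2553201 − 2578208| = 25007.

25007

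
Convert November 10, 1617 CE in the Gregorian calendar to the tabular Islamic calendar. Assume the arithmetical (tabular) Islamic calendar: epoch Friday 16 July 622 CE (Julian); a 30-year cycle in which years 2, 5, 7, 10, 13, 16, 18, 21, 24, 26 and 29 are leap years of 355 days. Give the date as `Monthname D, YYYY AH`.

Dhu al-Qa'dah 11, 1026 AH

Both dates share Julian Day Number 2311971; in the tabular Islamic calendar that is 11 Dhu al-Qa'dah 1026 AH.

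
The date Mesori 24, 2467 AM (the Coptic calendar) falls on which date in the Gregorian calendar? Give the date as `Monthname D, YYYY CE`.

Both dates share Julian Day Number 2726089; in the Gregorian calendar that is 5 September 2751 CE.

September 5, 2751 CE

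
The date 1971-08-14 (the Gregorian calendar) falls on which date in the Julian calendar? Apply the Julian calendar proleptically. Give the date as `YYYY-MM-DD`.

For dates in this range the Gregorian date is 13 days ahead of the Julian.
14 August 1971 Gregorian − 13 days → 1 August 1971 Julian.

1971-08-01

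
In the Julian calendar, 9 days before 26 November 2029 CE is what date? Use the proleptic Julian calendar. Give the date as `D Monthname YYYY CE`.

The starting date is JDN 2462480; 2462480 − 9 = 2462471.
JDN 2462471 corresponds to 17 November 2029 CE.

17 November 2029 CE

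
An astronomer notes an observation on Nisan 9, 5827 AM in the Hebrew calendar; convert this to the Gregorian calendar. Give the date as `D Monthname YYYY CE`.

25 March 2067 CE

Both dates share Julian Day Number 2476100; in the Gregorian calendar that is 25 March 2067 CE.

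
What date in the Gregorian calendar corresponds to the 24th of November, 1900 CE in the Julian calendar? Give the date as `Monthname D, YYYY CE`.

December 7, 1900 CE

The Julian–Gregorian offset here is 13 days (Julian trailing).
24 November 1900 Julian + 13 days → 7 December 1900 Gregorian.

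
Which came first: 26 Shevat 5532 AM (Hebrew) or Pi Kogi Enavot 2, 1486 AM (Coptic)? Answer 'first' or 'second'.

second

Converting both to JDN: 2368300 vs 2367787; the smaller is the second.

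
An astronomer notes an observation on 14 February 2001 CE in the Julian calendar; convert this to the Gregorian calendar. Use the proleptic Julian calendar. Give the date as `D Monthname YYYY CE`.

27 February 2001 CE

The Julian–Gregorian offset here is 13 days (Julian trailing).
14 February 2001 Julian + 13 days → 27 February 2001 Gregorian.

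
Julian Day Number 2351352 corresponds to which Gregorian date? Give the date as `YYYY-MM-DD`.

JDN 2451545 is 1 Jan 2000; 2351352 is −100193 days from there.

1725-09-06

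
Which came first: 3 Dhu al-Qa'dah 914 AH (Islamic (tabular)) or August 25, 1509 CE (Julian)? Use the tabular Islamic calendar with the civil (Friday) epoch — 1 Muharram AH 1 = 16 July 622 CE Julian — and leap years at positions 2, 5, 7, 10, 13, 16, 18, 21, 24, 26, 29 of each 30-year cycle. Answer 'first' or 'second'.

First date → JDN 2272274; second date → JDN 2272457.
JDN 2272274 < JDN 2272457, so the first date is earlier.

first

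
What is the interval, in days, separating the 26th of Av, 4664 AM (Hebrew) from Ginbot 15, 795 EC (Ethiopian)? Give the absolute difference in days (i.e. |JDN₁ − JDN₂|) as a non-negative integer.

First date → JDN 2051466; second date → JDN 2014483.
The interval is |2051466 − 2014483| = 36983 days.

36983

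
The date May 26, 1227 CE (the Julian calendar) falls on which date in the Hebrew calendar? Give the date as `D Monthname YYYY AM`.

Both dates share Julian Day Number 2169365; in the Hebrew calendar that is 9 Sivan 4987 AM.

9 Sivan 4987 AM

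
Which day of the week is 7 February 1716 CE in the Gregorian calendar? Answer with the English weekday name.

Friday

2347853 ≡ 4 (mod 7); counting from Monday = 0 gives Friday.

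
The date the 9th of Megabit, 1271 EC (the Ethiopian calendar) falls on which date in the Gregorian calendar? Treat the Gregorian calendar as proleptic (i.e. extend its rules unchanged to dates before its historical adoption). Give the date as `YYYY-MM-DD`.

1279-03-12

Julian Day Number of the source date = 2188276.
Converting JDN 2188276 to the Gregorian calendar gives 12 March 1279 CE.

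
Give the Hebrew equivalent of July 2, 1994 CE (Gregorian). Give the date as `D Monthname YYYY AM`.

23 Tammuz 5754 AM

Both dates share Julian Day Number 2449536; in the Hebrew calendar that is 23 Tammuz 5754 AM.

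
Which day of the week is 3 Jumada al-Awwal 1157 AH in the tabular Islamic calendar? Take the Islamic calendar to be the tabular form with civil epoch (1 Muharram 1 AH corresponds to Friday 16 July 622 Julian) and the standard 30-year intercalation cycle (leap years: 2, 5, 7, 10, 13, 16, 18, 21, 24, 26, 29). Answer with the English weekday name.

In the Gregorian calendar this is 14 June 1744 (JDN 2358208).
2358208 ≡ 6 (mod 7); counting from Monday = 0 gives Sunday.

Sunday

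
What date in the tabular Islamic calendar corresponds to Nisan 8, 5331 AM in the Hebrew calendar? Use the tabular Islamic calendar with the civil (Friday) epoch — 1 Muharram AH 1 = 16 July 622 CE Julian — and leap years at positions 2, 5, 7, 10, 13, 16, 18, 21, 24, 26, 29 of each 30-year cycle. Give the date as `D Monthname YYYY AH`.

8 Dhu al-Qa'dah 978 AH

Julian Day Number of the source date = 2294958.
Converting JDN 2294958 to the tabular Islamic calendar gives 8 Dhu al-Qa'dah 978 AH.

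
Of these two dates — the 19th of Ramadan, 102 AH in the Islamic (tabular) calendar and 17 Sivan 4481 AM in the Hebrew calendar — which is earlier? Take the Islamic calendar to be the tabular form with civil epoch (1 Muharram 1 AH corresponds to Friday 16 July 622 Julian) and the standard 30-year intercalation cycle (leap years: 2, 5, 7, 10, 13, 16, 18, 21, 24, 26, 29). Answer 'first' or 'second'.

first

Converting both to JDN: 1984485 vs 1984541; the smaller is the first.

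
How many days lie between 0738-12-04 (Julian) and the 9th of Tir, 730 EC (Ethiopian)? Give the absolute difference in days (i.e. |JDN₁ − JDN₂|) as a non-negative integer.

334

First date → JDN 1990950; second date → JDN 1990616.
The interval is |1990950 − 1990616| = 334 days.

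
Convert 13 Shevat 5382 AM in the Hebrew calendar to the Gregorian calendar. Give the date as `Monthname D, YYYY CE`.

January 24, 1622 CE

Both dates share Julian Day Number 2313507; in the Gregorian calendar that is 24 January 1622 CE.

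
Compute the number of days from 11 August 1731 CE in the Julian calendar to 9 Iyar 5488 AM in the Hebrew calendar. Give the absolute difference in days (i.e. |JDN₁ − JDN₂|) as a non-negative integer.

1221

JDN of the first date = 2353528.
JDN of the second date = 2352307.
|2352307 − 2353528| = 1221.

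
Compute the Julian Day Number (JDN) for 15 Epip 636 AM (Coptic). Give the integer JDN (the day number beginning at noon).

Equivalently 14 July 920 (proleptic Gregorian).
JDN 2400001 is 17 November 1858 CE (Gregorian), MJD 0; the target day is −342723 days from there, so JDN = 2057278.

2057278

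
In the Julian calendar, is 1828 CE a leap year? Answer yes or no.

1828 mod 4 = 0, so it is a leap year in the Julian calendar.

yes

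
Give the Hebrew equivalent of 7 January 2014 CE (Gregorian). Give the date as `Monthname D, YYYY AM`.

Shevat 6, 5774 AM

Julian Day Number of the source date = 2456665.
Converting JDN 2456665 to the Hebrew calendar gives 6 Shevat 5774 AM.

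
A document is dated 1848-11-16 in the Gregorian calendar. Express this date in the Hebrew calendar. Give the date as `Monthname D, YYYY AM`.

Cheshvan 20, 5609 AM

Both dates share Julian Day Number 2396348; in the Hebrew calendar that is 20 Cheshvan 5609 AM.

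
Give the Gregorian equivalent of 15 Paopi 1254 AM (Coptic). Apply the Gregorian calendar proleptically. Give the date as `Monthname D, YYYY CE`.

Julian Day Number of the source date = 2282732.
Converting JDN 2282732 to the Gregorian calendar gives 22 October 1537 CE.

October 22, 1537 CE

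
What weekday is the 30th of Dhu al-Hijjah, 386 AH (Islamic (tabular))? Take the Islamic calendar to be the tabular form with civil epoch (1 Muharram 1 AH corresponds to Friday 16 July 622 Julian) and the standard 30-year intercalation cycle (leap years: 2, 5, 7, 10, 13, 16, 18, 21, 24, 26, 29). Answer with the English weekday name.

Wednesday

This is JDN 2085225 (18 January 997 Gregorian).
Since JDN mod 7 = 2 (0 = Monday), the day is Wednesday.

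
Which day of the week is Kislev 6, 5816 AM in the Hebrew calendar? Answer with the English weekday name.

This is JDN 2471963 (26 November 2055 Gregorian).
JDN 2471963 mod 7 = 4, and JDN 0 was a Monday, so this is a Friday.

Friday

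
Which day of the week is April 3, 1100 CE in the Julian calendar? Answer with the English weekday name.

This is JDN 2122926 (10 April 1100 Gregorian).
Since JDN mod 7 = 1 (0 = Monday), the day is Tuesday.

Tuesday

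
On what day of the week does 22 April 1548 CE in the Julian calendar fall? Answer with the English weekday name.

Sunday

In the proleptic Gregorian calendar this is 2 May 1548 (JDN 2286577).
2286577 ≡ 6 (mod 7); counting from Monday = 0 gives Sunday.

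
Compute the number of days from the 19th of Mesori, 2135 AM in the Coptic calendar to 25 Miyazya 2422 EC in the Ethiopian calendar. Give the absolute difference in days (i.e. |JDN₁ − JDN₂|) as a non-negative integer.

3904

JDN of the first date = 2604821.
JDN of the second date = 2608725.
|2608725 − 2604821| = 3904.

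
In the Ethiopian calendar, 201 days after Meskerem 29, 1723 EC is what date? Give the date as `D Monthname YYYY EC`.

20 Miyazya 1723 EC

The starting date is JDN 2353209; 2353209 + 201 = 2353410.
JDN 2353410 corresponds to 20 Miyazya 1723 EC.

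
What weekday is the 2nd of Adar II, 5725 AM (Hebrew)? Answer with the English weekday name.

Saturday

In the Gregorian calendar this is 6 March 1965 (JDN 2438826).
2438826 ≡ 5 (mod 7); counting from Monday = 0 gives Saturday.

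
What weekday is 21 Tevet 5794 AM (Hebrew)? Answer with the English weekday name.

Thursday

In the Gregorian calendar this is 12 January 2034 (JDN 2463975).
2463975 ≡ 3 (mod 7); counting from Monday = 0 gives Thursday.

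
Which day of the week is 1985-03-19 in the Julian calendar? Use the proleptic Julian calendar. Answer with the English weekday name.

In the Gregorian calendar this is 1 April 1985 (JDN 2446157).
Since JDN mod 7 = 0 (0 = Monday), the day is Monday.

Monday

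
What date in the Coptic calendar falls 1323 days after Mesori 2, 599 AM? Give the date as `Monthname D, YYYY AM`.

Paremhat 14, 603 AM

The starting date is JDN 2043780; 2043780 + 1323 = 2045103.
JDN 2045103 corresponds to Paremhat 14, 603 AM.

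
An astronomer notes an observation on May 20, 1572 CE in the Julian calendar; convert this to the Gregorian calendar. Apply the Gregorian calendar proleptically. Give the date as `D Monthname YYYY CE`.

30 May 1572 CE

The Julian–Gregorian offset here is 10 days (Julian trailing).
20 May 1572 Julian + 10 days → 30 May 1572 Gregorian.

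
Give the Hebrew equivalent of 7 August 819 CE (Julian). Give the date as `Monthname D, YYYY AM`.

Av 12, 4579 AM

Julian Day Number of the source date = 2020416.
Converting JDN 2020416 to the Hebrew calendar gives 12 Av 4579 AM.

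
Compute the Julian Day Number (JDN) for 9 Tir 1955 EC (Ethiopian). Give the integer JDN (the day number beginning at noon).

In the Gregorian calendar the same day is 17 January 1963.
JDN 2400001 is 17 November 1858 CE (Gregorian), MJD 0; the target day is +38046 days from there, so JDN = 2438047.

2438047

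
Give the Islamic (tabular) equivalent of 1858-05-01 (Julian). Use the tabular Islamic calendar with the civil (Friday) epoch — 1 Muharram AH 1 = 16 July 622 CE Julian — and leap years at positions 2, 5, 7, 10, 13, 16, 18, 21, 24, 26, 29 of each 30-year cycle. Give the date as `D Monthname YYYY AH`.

Both dates share Julian Day Number 2399813; in the tabular Islamic calendar that is 29 Ramadan 1274 AH.

29 Ramadan 1274 AH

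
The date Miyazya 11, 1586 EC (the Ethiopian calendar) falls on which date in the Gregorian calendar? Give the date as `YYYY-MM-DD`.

1594-04-16

Both dates share Julian Day Number 2303362; in the Gregorian calendar that is 16 April 1594 CE.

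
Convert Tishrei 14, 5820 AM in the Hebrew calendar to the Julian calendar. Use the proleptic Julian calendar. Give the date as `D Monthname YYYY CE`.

8 September 2059 CE

The source date corresponds to 21 September 2059 in the Gregorian calendar (JDN 2473358).
That day falls on 8 September 2059 CE in the Julian calendar.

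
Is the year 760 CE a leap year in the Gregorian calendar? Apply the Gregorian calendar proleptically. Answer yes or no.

yes

760 is divisible by 4 and not by 100, so it is a leap year.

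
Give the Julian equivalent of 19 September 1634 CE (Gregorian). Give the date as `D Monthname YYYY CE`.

At this point the Julian calendar is 10 days behind the Gregorian.
19 September 1634 Gregorian − 10 days → 9 September 1634 Julian.

9 September 1634 CE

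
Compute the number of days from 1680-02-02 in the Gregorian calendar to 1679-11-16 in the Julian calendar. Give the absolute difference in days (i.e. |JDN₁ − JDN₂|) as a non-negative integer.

68

First date → JDN 2334700; second date → JDN 2334632.
The interval is |2334700 − 2334632| = 68 days.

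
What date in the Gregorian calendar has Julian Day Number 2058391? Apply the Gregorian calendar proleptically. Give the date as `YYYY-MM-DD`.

JDN 2451545 is 1 Jan 2000; 2058391 is −393154 days from there.

0923-08-01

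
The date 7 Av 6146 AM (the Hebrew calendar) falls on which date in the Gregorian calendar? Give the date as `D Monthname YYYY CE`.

Both dates share Julian Day Number 2592743; in the Gregorian calendar that is 3 August 2386 CE.

3 August 2386 CE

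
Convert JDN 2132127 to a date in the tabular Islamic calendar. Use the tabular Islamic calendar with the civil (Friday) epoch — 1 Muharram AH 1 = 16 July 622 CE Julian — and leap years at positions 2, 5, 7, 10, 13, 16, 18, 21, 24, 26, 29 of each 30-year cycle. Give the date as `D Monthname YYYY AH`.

8 Jumada al-Awwal 519 AH

JDN 2132127 is 19 June 1125 in the proleptic Gregorian calendar.
In the tabular Islamic calendar that day is 8 Jumada al-Awwal 519 AH.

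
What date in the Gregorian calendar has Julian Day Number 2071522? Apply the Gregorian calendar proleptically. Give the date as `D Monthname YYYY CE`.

Counting from JDN 2299161 = 15 Oct 1582 gives an offset of -227639 days.

14 July 959 CE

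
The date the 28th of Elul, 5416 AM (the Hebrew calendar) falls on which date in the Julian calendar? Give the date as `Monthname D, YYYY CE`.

September 7, 1656 CE

Julian Day Number of the source date = 2326162.
Converting JDN 2326162 to the Julian calendar gives 7 September 1656 CE.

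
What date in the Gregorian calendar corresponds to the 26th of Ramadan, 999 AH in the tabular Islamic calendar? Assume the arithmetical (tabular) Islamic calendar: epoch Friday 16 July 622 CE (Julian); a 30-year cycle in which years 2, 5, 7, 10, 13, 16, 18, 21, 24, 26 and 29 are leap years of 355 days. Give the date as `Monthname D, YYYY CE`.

Both dates share Julian Day Number 2302359; in the Gregorian calendar that is 18 July 1591 CE.

July 18, 1591 CE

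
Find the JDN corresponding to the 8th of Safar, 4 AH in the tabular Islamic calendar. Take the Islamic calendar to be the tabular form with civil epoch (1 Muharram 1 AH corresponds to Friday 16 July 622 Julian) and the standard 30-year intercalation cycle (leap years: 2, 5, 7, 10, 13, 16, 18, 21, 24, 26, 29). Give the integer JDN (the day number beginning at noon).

1949540

Equivalently 23 July 625 (proleptic Gregorian).
JDN 2299161 is 15 October 1582 CE (Gregorian); the target day is −349621 days from there, so JDN = 1949540.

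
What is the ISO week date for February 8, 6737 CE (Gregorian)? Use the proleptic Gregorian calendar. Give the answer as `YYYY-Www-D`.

6737-W06-1

The weekday is Monday (ISO weekday 1).
That Monday belongs to ISO week 6 of ISO year 6737.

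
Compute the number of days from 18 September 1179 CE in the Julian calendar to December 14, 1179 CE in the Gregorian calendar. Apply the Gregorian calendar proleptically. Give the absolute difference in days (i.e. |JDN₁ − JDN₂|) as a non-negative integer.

80

First date → JDN 2151948; second date → JDN 2152028.
The interval is |2151948 − 2152028| = 80 days.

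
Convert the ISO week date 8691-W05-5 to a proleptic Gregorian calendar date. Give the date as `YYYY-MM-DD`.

ISO week 1 of 8691 is the week containing the first Thursday of 8691.
Week 5, day 5 (Friday) lands on 8691-01-30.

8691-01-30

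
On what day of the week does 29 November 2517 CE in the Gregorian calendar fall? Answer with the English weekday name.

2640708 ≡ 0 (mod 7); counting from Monday = 0 gives Monday.

Monday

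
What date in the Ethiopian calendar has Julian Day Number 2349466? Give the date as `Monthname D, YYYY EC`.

JDN 2349466 is 8 July 1720 in the Gregorian calendar.
In the Ethiopian calendar that day is Hamle 3, 1712 EC.

Hamle 3, 1712 EC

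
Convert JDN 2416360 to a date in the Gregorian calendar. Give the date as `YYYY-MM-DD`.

JDN 2451545 is 1 Jan 2000; 2416360 is −35185 days from there.

1903-09-02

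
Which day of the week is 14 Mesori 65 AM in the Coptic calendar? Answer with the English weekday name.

Monday

In the proleptic Gregorian calendar this is 8 August 349 (JDN 1848749).
1848749 ≡ 0 (mod 7); counting from Monday = 0 gives Monday.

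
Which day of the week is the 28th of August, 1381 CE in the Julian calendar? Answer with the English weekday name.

Wednesday

This is JDN 2225708 (5 September 1381 Gregorian).
Since JDN mod 7 = 2 (0 = Monday), the day is Wednesday.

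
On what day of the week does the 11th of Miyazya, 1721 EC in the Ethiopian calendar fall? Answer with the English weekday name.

In the Gregorian calendar this is 17 April 1729 (JDN 2352671).
Since JDN mod 7 = 6 (0 = Monday), the day is Sunday.

Sunday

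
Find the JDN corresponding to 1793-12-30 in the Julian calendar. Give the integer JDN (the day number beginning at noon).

2376315

Equivalently 10 January 1794 (Gregorian).
JDN 2451545 is 1 January 2000 CE (Gregorian); the target day is −75230 days from there, so JDN = 2376315.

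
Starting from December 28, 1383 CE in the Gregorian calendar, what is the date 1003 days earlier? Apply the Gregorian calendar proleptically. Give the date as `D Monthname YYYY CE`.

30 March 1381 CE

JDN of December 28, 1383 CE = 2226552.
2226552 − 1003 = 2225549.
JDN 2225549 in the Gregorian calendar is 30 March 1381 CE.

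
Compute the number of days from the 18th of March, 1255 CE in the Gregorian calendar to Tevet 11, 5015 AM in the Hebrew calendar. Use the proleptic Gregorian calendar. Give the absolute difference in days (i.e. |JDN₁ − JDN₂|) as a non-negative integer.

First date → JDN 2179516; second date → JDN 2179438.
The interval is |2179516 − 2179438| = 78 days.

78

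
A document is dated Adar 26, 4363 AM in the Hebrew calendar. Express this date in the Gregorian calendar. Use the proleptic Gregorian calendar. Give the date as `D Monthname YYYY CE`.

18 March 603 CE

Julian Day Number of the source date = 1941377.
Converting JDN 1941377 to the Gregorian calendar gives 18 March 603 CE.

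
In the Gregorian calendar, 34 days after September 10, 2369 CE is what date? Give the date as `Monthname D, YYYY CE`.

October 14, 2369 CE

Counting 34 days forward from JDN 2586572 reaches JDN 2586606, which is October 14, 2369 CE.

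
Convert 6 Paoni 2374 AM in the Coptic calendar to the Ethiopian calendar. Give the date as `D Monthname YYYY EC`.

6 Sene 2650 EC

Julian Day Number of the source date = 2692043.
Converting JDN 2692043 to the Ethiopian calendar gives 6 Sene 2650 EC.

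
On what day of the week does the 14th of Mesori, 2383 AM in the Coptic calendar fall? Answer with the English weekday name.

Sunday

Equivalently 25 August 2667 Gregorian, JDN 2695398.
Since JDN mod 7 = 6 (0 = Monday), the day is Sunday.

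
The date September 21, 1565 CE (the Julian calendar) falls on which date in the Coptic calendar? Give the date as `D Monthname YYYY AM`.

Both dates share Julian Day Number 2292938; in the Coptic calendar that is 24 Thout 1282 AM.

24 Thout 1282 AM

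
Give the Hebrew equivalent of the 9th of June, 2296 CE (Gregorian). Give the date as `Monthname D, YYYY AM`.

Sivan 8, 6056 AM

Both dates share Julian Day Number 2559817; in the Hebrew calendar that is 8 Sivan 6056 AM.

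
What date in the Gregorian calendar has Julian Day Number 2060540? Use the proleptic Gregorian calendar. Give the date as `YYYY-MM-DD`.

Counting from JDN 2299161 = 15 Oct 1582 gives an offset of -238621 days.

0929-06-19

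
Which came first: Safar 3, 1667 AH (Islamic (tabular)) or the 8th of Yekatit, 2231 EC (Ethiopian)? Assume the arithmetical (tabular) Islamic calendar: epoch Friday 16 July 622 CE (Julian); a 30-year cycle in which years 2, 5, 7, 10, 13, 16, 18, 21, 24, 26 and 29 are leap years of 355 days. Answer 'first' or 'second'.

first

First date → JDN 2538847; second date → JDN 2538885.
JDN 2538847 < JDN 2538885, so the first date is earlier.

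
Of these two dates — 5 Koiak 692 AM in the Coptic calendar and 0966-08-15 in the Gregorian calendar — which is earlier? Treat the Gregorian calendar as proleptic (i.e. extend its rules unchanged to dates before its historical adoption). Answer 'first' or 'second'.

The two dates have Julian Day Numbers 2077512 and 2074111 respectively.
Since 2074111 < 2077512, the second date comes first.

second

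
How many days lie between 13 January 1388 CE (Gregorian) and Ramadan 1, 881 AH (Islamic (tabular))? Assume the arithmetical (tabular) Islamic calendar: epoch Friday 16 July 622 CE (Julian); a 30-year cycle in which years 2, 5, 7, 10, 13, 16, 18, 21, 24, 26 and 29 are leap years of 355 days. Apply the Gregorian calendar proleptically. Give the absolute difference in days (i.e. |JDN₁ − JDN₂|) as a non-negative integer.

32490

First date → JDN 2228029; second date → JDN 2260519.
The interval is |2228029 − 2260519| = 32490 days.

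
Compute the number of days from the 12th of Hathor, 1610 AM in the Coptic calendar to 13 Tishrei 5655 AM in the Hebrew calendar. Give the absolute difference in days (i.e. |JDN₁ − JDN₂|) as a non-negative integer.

327

JDN of the first date = 2412788.
JDN of the second date = 2413115.
|2413115 − 2412788| = 327.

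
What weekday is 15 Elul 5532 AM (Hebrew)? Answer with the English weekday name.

This is JDN 2368526 (13 September 1772 Gregorian).
JDN 2368526 mod 7 = 6, and JDN 0 was a Monday, so this is a Sunday.

Sunday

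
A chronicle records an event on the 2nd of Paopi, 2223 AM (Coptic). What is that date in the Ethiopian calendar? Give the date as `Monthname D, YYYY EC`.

Tikimt 2, 2499 EC

Both dates share Julian Day Number 2636646; in the Ethiopian calendar that is 2 Tikimt 2499 EC.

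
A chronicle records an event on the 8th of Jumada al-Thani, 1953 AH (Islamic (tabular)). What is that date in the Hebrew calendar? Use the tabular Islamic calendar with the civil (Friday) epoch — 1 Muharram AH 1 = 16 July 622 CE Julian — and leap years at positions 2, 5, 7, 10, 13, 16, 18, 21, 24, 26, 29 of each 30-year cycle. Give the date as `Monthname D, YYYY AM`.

Cheshvan 9, 6277 AM

The source date corresponds to 5 November 2516 in the Gregorian calendar (JDN 2640319).
That day falls on 9 Cheshvan 6277 AM in the Hebrew calendar.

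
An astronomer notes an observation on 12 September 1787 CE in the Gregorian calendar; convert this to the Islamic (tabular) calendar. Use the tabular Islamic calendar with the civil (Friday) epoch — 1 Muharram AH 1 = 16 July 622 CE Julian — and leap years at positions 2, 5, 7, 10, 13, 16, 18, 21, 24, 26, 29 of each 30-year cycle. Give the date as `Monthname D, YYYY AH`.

Both dates share Julian Day Number 2374003; in the tabular Islamic calendar that is 29 Dhu al-Qa'dah 1201 AH.

Dhu al-Qa'dah 29, 1201 AH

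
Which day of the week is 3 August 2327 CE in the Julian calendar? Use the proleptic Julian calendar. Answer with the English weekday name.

In the Gregorian calendar this is 19 August 2327 (JDN 2571209).
Since JDN mod 7 = 4 (0 = Monday), the day is Friday.

Friday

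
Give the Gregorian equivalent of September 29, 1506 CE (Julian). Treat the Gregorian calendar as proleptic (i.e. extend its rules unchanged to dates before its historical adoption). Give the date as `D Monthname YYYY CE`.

9 October 1506 CE

At this point the Julian calendar is 10 days behind the Gregorian.
29 September 1506 Julian + 10 days → 9 October 1506 Gregorian.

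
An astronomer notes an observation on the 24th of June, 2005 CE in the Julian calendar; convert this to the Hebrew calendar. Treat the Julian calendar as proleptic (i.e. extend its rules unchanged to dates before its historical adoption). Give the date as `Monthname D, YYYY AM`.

Sivan 30, 5765 AM

Both dates share Julian Day Number 2453559; in the Hebrew calendar that is 30 Sivan 5765 AM.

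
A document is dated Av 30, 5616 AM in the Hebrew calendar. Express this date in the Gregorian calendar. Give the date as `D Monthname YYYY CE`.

Both dates share Julian Day Number 2399193; in the Gregorian calendar that is 31 August 1856 CE.

31 August 1856 CE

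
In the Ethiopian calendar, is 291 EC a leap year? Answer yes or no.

291 mod 4 = 3; in the Ethiopian calendar a year is leap when year mod 4 = 3, so it is a leap year.

yes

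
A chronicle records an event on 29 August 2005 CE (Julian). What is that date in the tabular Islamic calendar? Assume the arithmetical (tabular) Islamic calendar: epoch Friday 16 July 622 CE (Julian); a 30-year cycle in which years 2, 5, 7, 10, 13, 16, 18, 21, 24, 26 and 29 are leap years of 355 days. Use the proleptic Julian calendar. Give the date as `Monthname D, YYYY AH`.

Sha'ban 7, 1426 AH

The source date corresponds to 11 September 2005 in the Gregorian calendar (JDN 2453625).
That day falls on 7 Sha'ban 1426 AH in the tabular Islamic calendar.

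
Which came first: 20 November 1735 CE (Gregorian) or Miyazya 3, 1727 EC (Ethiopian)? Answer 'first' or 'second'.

The two dates have Julian Day Numbers 2355079 and 2354854 respectively.
Since 2354854 < 2355079, the second date comes first.

second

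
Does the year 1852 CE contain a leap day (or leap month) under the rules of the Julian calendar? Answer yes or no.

yes

1852 mod 4 = 0, so it is a leap year in the Julian calendar.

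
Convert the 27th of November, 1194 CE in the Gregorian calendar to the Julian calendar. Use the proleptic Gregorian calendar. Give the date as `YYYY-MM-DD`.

1194-11-20

For dates in this range the Gregorian date is 7 days ahead of the Julian.
27 November 1194 Gregorian − 7 days → 20 November 1194 Julian.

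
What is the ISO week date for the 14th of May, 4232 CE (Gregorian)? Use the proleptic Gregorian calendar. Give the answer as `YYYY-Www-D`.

4232-W20-1

The weekday is Monday (ISO weekday 1).
That Monday belongs to ISO week 20 of ISO year 4232.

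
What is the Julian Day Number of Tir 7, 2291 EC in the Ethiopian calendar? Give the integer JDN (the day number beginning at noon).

In the Gregorian calendar the same day is 17 January 2299.
JDN 2299161 is 15 October 1582 CE (Gregorian); the target day is +261608 days from there, so JDN = 2560769.

2560769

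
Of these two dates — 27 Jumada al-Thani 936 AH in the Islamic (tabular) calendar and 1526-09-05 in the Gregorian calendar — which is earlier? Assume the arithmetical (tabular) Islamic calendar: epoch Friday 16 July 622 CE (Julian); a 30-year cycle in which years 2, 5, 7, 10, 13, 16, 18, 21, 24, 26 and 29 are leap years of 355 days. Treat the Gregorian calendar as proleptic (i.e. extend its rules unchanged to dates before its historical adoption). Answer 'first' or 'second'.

The two dates have Julian Day Numbers 2279947 and 2278667 respectively.
Since 2278667 < 2279947, the second date comes first.

second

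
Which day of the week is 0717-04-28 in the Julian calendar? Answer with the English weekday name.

Wednesday

In the proleptic Gregorian calendar this is 2 May 717 (JDN 1983060).
Since JDN mod 7 = 2 (0 = Monday), the day is Wednesday.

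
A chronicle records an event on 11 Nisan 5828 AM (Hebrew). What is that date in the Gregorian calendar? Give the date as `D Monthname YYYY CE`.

13 April 2068 CE

Julian Day Number of the source date = 2476485.
Converting JDN 2476485 to the Gregorian calendar gives 13 April 2068 CE.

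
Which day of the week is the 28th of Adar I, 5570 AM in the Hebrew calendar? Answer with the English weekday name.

In the Gregorian calendar this is 4 March 1810 (JDN 2382211).
Since JDN mod 7 = 6 (0 = Monday), the day is Sunday.

Sunday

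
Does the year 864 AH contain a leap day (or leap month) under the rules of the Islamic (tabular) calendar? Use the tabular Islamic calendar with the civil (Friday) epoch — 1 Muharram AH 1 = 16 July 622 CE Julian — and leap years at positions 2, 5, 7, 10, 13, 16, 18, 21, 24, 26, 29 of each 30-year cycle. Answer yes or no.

Year 864 AH is year 24 of its 30-year cycle; leap positions are 2, 5, 7, 10, 13, 16, 18, 21, 24, 26, 29, so it is a leap year (355 days).

yes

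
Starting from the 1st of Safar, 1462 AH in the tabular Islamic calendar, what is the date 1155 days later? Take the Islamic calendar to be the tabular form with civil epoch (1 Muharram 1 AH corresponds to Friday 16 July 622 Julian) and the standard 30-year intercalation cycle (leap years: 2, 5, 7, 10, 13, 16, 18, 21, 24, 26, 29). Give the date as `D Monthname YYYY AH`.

5 Jumada al-Awwal 1465 AH

The starting date is JDN 2466200; 2466200 + 1155 = 2467355.
JDN 2467355 corresponds to 5 Jumada al-Awwal 1465 AH.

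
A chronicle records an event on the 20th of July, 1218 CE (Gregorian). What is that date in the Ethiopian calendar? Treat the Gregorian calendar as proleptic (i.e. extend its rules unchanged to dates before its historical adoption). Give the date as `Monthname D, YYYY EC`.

Hamle 19, 1210 EC

Julian Day Number of the source date = 2166126.
Converting JDN 2166126 to the Ethiopian calendar gives 19 Hamle 1210 EC.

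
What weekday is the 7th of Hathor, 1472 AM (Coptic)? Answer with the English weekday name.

Equivalently 15 November 1755 Gregorian, JDN 2362379.
JDN 2362379 mod 7 = 5, and JDN 0 was a Monday, so this is a Saturday.

Saturday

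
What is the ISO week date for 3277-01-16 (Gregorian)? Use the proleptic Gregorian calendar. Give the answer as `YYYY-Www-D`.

3277-W02-6

The weekday is Saturday (ISO weekday 6).
That Saturday belongs to ISO week 2 of ISO year 3277.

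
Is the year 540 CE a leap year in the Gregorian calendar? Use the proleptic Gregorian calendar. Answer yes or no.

540 is divisible by 4 and not by 100, so it is a leap year.

yes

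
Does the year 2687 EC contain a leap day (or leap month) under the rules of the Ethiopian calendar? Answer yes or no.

yes

2687 mod 4 = 3; in the Ethiopian calendar a year is leap when year mod 4 = 3, so it is a leap year.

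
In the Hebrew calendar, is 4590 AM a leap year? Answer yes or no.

yes

Hebrew year 4590 is year 11 of its 19-year Metonic cycle; leap years are at positions 3, 6, 8, 11, 14, 17, 19, so it is a leap year (13 months).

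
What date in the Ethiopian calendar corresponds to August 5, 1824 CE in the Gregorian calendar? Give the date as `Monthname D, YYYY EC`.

Hamle 30, 1816 EC

Julian Day Number of the source date = 2387479.
Converting JDN 2387479 to the Ethiopian calendar gives 30 Hamle 1816 EC.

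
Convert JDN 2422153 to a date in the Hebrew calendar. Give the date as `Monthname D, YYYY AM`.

The Gregorian equivalent of JDN 2422153 is 13 July 1919.
In the Hebrew calendar that day is Tammuz 15, 5679 AM.

Tammuz 15, 5679 AM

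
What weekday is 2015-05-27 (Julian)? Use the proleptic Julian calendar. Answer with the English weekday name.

This is JDN 2457183 (9 June 2015 Gregorian).
Since JDN mod 7 = 1 (0 = Monday), the day is Tuesday.

Tuesday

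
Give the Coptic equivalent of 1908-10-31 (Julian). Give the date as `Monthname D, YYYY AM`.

Hathor 4, 1625 AM

Julian Day Number of the source date = 2418259.
Converting JDN 2418259 to the Coptic calendar gives 4 Hathor 1625 AM.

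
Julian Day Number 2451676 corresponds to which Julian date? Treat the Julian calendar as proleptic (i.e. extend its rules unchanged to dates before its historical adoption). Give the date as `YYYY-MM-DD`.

The Gregorian equivalent of JDN 2451676 is 11 May 2000.
In the Julian calendar that day is 2000-04-28.

2000-04-28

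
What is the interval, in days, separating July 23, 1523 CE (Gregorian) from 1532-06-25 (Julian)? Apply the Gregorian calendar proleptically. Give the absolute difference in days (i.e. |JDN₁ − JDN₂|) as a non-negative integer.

3270

JDN of the first date = 2277527.
JDN of the second date = 2280797.
|2280797 − 2277527| = 3270.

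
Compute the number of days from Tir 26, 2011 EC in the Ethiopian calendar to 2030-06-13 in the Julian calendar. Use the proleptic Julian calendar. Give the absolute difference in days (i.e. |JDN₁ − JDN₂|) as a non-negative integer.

4161

JDN of the first date = 2458518.
JDN of the second date = 2462679.
|2462679 − 2458518| = 4161.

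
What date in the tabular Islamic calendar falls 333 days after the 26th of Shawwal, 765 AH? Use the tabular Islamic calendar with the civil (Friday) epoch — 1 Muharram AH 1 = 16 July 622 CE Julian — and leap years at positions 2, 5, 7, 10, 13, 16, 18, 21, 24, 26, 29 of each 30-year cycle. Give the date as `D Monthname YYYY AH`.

JDN of the 26th of Shawwal, 765 AH = 2219467.
2219467 + 333 = 2219800.
JDN 2219800 in the tabular Islamic calendar is 5 Shawwal 766 AH.

5 Shawwal 766 AH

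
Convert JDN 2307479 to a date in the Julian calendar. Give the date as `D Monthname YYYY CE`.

JDN 2307479 is 24 July 1605 in the Gregorian calendar.
In the Julian calendar that day is 14 July 1605 CE.

14 July 1605 CE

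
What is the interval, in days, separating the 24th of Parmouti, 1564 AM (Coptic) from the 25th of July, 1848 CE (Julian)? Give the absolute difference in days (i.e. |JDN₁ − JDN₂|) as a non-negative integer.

First date → JDN 2396149; second date → JDN 2396246.
The interval is |2396149 − 2396246| = 97 days.

97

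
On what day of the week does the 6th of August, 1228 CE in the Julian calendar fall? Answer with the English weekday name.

In the proleptic Gregorian calendar this is 13 August 1228 (JDN 2169803).
JDN 2169803 mod 7 = 6, and JDN 0 was a Monday, so this is a Sunday.

Sunday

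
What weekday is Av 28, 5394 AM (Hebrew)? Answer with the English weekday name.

This is JDN 2318100 (22 August 1634 Gregorian).
Since JDN mod 7 = 1 (0 = Monday), the day is Tuesday.

Tuesday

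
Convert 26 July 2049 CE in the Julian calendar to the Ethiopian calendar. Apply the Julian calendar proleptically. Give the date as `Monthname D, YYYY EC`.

Julian Day Number of the source date = 2469662.
Converting JDN 2469662 to the Ethiopian calendar gives 2 Nehase 2041 EC.

Nehase 2, 2041 EC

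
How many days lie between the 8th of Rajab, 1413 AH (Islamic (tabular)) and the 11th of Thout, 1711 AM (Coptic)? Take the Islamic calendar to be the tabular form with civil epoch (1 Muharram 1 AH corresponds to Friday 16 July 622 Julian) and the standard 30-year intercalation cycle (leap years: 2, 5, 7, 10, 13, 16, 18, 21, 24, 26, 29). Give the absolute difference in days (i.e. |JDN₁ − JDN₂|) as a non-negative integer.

JDN of the first date = 2448990.
JDN of the second date = 2449617.
|2449617 − 2448990| = 627.

627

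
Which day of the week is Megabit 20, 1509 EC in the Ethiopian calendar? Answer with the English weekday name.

Monday

Equivalently 26 March 1517 Gregorian, JDN 2275217.
JDN 2275217 mod 7 = 0, and JDN 0 was a Monday, so this is a Monday.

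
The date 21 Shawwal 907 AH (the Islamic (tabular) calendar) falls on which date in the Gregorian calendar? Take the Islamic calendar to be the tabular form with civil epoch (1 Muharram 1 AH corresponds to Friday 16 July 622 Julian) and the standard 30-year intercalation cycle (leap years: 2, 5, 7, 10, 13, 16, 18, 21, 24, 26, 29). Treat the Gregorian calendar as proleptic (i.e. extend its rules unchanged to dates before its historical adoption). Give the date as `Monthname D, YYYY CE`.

Both dates share Julian Day Number 2269782; in the Gregorian calendar that is 9 May 1502 CE.

May 9, 1502 CE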